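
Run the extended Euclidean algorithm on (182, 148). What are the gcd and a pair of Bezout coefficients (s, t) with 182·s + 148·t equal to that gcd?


Euclidean algorithm on (182, 148) — divide until remainder is 0:
  182 = 1 · 148 + 34
  148 = 4 · 34 + 12
  34 = 2 · 12 + 10
  12 = 1 · 10 + 2
  10 = 5 · 2 + 0
gcd(182, 148) = 2.
Track Bezout coefficients alongside the remainders: start with r₀ = 182 = a·1 + b·0 (s = 1, t = 0) and r₁ = 148 = a·0 + b·1 (s = 0, t = 1); each new remainder r_{k+1} = r_{k-1} − q_k·r_k inherits s_{k+1} = s_{k-1} − q_k·s_k, t_{k+1} = t_{k-1} − q_k·t_k, so r_k = a·s_k + b·t_k at every step:
  q = 1: r = 34, s = 1 − 1·0 = 1, t = 0 − 1·1 = -1  (check: 182·1 + 148·(-1) = 34)
  q = 4: r = 12, s = 0 − 4·1 = -4, t = 1 − 4·(-1) = 5  (check: 182·(-4) + 148·5 = 12)
  q = 2: r = 10, s = 1 − 2·(-4) = 9, t = -1 − 2·5 = -11  (check: 182·9 + 148·(-11) = 10)
  q = 1: r = 2, s = -4 − 1·9 = -13, t = 5 − 1·(-11) = 16  (check: 182·(-13) + 148·16 = 2)
The row with r = 2 (the gcd) gives the Bezout coefficients s = -13, t = 16.
Result: 182 · (-13) + 148 · (16) = 2.

gcd(182, 148) = 2; s = -13, t = 16 (check: 182·(-13) + 148·16 = 2).


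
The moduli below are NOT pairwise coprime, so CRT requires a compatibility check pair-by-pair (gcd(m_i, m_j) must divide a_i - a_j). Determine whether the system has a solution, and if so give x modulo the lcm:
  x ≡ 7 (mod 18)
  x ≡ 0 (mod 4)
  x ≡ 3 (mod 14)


Moduli 18, 4, 14 are not pairwise coprime, so CRT works modulo lcm(m_i) when all pairwise compatibility conditions hold.
Pairwise compatibility: gcd(m_i, m_j) must divide a_i - a_j for every pair.
Merge one congruence at a time:
  Start: x ≡ 7 (mod 18).
  Combine with x ≡ 0 (mod 4): gcd(18, 4) = 2, and 0 - 7 = -7 is NOT divisible by 2.
    ⇒ system is inconsistent (no integer solution).

No solution (the system is inconsistent).


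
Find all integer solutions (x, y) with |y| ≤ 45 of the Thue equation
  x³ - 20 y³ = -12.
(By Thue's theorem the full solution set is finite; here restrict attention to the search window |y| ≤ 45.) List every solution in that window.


The equation is x³ - 20y³ = -12. For fixed y, x³ = 20·y³ − 12, so a solution requires the RHS to be a perfect cube.
Strategy: iterate y from -45 to 45, compute RHS = 20·y³ − 12, and check whether it is a (positive or negative) perfect cube.
Check small values of y:
  y = 0: RHS = -12 is not a perfect cube.
  y = 1: RHS = 8 = (2)³ ⇒ x = 2 works.
  y = -1: RHS = -32 is not a perfect cube.
  y = 2: RHS = 148 is not a perfect cube.
  y = -2: RHS = -172 is not a perfect cube.
  y = 3: RHS = 528 is not a perfect cube.
  y = -3: RHS = -552 is not a perfect cube.
Continuing the search up to |y| = 45 finds no further solutions beyond those listed.
Collected solutions: (2, 1).

Solutions (with |y| ≤ 45): (2, 1).


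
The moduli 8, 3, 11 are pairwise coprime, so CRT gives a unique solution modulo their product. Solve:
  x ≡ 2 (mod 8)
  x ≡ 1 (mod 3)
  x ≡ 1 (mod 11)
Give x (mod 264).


Moduli 8, 3, 11 are pairwise coprime; by CRT there is a unique solution modulo M = 8 · 3 · 11 = 264.
Solve pairwise, accumulating the modulus:
  Start with x ≡ 2 (mod 8).
  Combine with x ≡ 1 (mod 3): since gcd(8, 3) = 1, we get a unique residue mod 24.
    Write x = 2 + 8·t and substitute into x ≡ 1 (mod 3): 8·t ≡ 1 − 2 = -1 (mod 3).
    Reduce coefficients mod 3: 2·t ≡ 2 (mod 3).
    The inverse of 2 mod 3 is 2 (since 2·2 = 4 = 1·3 + 1), so t ≡ 2·2 = 4 ≡ 1 (mod 3).
    Then x = 2 + 8·1 = 10, valid modulo lcm(8, 3) = 24: x ≡ 10 (mod 24).
  Combine with x ≡ 1 (mod 11): since gcd(24, 11) = 1, we get a unique residue mod 264.
    Write x = 10 + 24·t and substitute into x ≡ 1 (mod 11): 24·t ≡ 1 − 10 = -9 (mod 11).
    Reduce coefficients mod 11: 2·t ≡ 2 (mod 11).
    The inverse of 2 mod 11 is 6 (since 2·6 = 12 = 1·11 + 1), so t ≡ 6·2 = 12 ≡ 1 (mod 11).
    Then x = 10 + 24·1 = 34, valid modulo lcm(24, 11) = 264: x ≡ 34 (mod 264).
Verify: 34 mod 8 = 2 ✓, 34 mod 3 = 1 ✓, 34 mod 11 = 1 ✓.

x ≡ 34 (mod 264).


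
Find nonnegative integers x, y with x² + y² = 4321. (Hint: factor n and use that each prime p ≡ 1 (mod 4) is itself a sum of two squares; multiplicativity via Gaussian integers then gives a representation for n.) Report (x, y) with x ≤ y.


Step 1: Factor n = 4321 = 29 · 149.
Step 2: Check the mod-4 condition on each prime factor: 29 ≡ 1 (mod 4), exponent 1; 149 ≡ 1 (mod 4), exponent 1.
All primes ≡ 3 (mod 4) appear to even exponent (or don't appear), so by the two-squares theorem n IS expressible as a sum of two squares.
Step 3: Build a representation. Here n = 29 · 149 is a product of primes ≡ 1 (mod 4). Each prime p ≡ 1 (mod 4) is itself a sum of two squares; find a² by testing p − a² for a perfect square:
  29: 29 − 1² = 28, 29 − 2² = 25 = 5² ⇒ 29 = 2² + 5².
  149: 149 − 1² = 148, 149 − 2² = 145, 149 − 3² = 140, 149 − 4² = 133, 149 − 5² = 124, 149 − 6² = 113, 149 − 7² = 100 = 10² ⇒ 149 = 7² + 10².
  Combine using the Brahmagupta–Fibonacci identity (a² + b²)(c² + d²) = (ac − bd)² + (ad + bc)² = (ac + bd)² + (ad − bc)²:
  29 · 149 = 4321: from (2² + 5²)(7² + 10²), take (2·7 − 5·10, 2·10 + 5·7) = (14 − 50, 20 + 35) = (-36, 55); dropping signs (only squares matter) gives (36, 55); check 36² + 55² = 1296 + 3025 = 4321 ✓.
Step 4: Order so x ≤ y and verify: 36² + 55² = 1296 + 3025 = 4321 = n. ✓

n = 4321 = 36² + 55² (one valid representation with x ≤ y).


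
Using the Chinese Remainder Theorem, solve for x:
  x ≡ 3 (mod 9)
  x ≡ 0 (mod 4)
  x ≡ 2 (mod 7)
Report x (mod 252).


Moduli 9, 4, 7 are pairwise coprime; by CRT there is a unique solution modulo M = 9 · 4 · 7 = 252.
Solve pairwise, accumulating the modulus:
  Start with x ≡ 3 (mod 9).
  Combine with x ≡ 0 (mod 4): since gcd(9, 4) = 1, we get a unique residue mod 36.
    Write x = 3 + 9·t and substitute into x ≡ 0 (mod 4): 9·t ≡ 0 − 3 = -3 (mod 4).
    Reduce coefficients mod 4: 1·t ≡ 1 (mod 4).
    So t ≡ 1 (mod 4).
    Then x = 3 + 9·1 = 12, valid modulo lcm(9, 4) = 36: x ≡ 12 (mod 36).
  Combine with x ≡ 2 (mod 7): since gcd(36, 7) = 1, we get a unique residue mod 252.
    Write x = 12 + 36·t and substitute into x ≡ 2 (mod 7): 36·t ≡ 2 − 12 = -10 (mod 7).
    Reduce coefficients mod 7: 1·t ≡ 4 (mod 7).
    So t ≡ 4 (mod 7).
    Then x = 12 + 36·4 = 156, valid modulo lcm(36, 7) = 252: x ≡ 156 (mod 252).
Verify: 156 mod 9 = 3 ✓, 156 mod 4 = 0 ✓, 156 mod 7 = 2 ✓.

x ≡ 156 (mod 252).


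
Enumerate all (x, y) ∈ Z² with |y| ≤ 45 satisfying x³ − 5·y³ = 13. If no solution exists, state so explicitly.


The equation is x³ - 5y³ = 13. For fixed y, x³ = 5·y³ + 13, so a solution requires the RHS to be a perfect cube.
Strategy: iterate y from -45 to 45, compute RHS = 5·y³ + 13, and check whether it is a (positive or negative) perfect cube.
Check small values of y:
  y = 0: RHS = 13 is not a perfect cube.
  y = 1: RHS = 18 is not a perfect cube.
  y = -1: RHS = 8 = (2)³ ⇒ x = 2 works.
  y = 2: RHS = 53 is not a perfect cube.
  y = -2: RHS = -27 = (-3)³ ⇒ x = -3 works.
  y = 3: RHS = 148 is not a perfect cube.
  y = -3: RHS = -122 is not a perfect cube.
Continuing, at y = 7: RHS = 1728 = (12)³ ⇒ x = 12 works.
Searching the remaining y in |y| ≤ 45 finds no further solutions.
Collected solutions: (2, -1), (-3, -2), (12, 7).

Solutions (with |y| ≤ 45): (2, -1), (-3, -2), (12, 7).


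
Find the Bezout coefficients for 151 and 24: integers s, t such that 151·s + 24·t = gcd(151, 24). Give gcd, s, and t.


Euclidean algorithm on (151, 24) — divide until remainder is 0:
  151 = 6 · 24 + 7
  24 = 3 · 7 + 3
  7 = 2 · 3 + 1
  3 = 3 · 1 + 0
gcd(151, 24) = 1.
Track Bezout coefficients alongside the remainders: start with r₀ = 151 = a·1 + b·0 (s = 1, t = 0) and r₁ = 24 = a·0 + b·1 (s = 0, t = 1); each new remainder r_{k+1} = r_{k-1} − q_k·r_k inherits s_{k+1} = s_{k-1} − q_k·s_k, t_{k+1} = t_{k-1} − q_k·t_k, so r_k = a·s_k + b·t_k at every step:
  q = 6: r = 7, s = 1 − 6·0 = 1, t = 0 − 6·1 = -6  (check: 151·1 + 24·(-6) = 7)
  q = 3: r = 3, s = 0 − 3·1 = -3, t = 1 − 3·(-6) = 19  (check: 151·(-3) + 24·19 = 3)
  q = 2: r = 1, s = 1 − 2·(-3) = 7, t = -6 − 2·19 = -44  (check: 151·7 + 24·(-44) = 1)
The row with r = 1 (the gcd) gives the Bezout coefficients s = 7, t = -44.
Result: 151 · (7) + 24 · (-44) = 1.

gcd(151, 24) = 1; s = 7, t = -44 (check: 151·7 + 24·(-44) = 1).


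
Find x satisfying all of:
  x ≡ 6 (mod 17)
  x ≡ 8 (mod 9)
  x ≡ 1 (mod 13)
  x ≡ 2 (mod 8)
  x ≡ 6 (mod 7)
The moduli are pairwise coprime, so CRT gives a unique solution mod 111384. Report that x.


Product of moduli M = 17 · 9 · 13 · 8 · 7 = 111384.
Merge one congruence at a time:
  Start: x ≡ 6 (mod 17).
  Combine with x ≡ 8 (mod 9); new modulus lcm = 153.
    Write x = 6 + 17·t and substitute into x ≡ 8 (mod 9): 17·t ≡ 8 − 6 = 2 (mod 9).
    Reduce coefficients mod 9: 8·t ≡ 2 (mod 9).
    The inverse of 8 mod 9 is 8 (since 8·8 = 64 = 7·9 + 1), so t ≡ 8·2 = 16 ≡ 7 (mod 9).
    Then x = 6 + 17·7 = 125, valid modulo lcm(17, 9) = 153: x ≡ 125 (mod 153).
  Combine with x ≡ 1 (mod 13); new modulus lcm = 1989.
    Write x = 125 + 153·t and substitute into x ≡ 1 (mod 13): 153·t ≡ 1 − 125 = -124 (mod 13).
    Reduce coefficients mod 13: 10·t ≡ 6 (mod 13).
    The inverse of 10 mod 13 is 4 (since 10·4 = 40 = 3·13 + 1), so t ≡ 4·6 = 24 ≡ 11 (mod 13).
    Then x = 125 + 153·11 = 1808, valid modulo lcm(153, 13) = 1989: x ≡ 1808 (mod 1989).
  Combine with x ≡ 2 (mod 8); new modulus lcm = 15912.
    Write x = 1808 + 1989·t and substitute into x ≡ 2 (mod 8): 1989·t ≡ 2 − 1808 = -1806 (mod 8).
    Reduce coefficients mod 8: 5·t ≡ 2 (mod 8).
    The inverse of 5 mod 8 is 5 (since 5·5 = 25 = 3·8 + 1), so t ≡ 5·2 = 10 ≡ 2 (mod 8).
    Then x = 1808 + 1989·2 = 5786, valid modulo lcm(1989, 8) = 15912: x ≡ 5786 (mod 15912).
  Combine with x ≡ 6 (mod 7); new modulus lcm = 111384.
    Write x = 5786 + 15912·t and substitute into x ≡ 6 (mod 7): 15912·t ≡ 6 − 5786 = -5780 (mod 7).
    Reduce coefficients mod 7: 1·t ≡ 2 (mod 7).
    So t ≡ 2 (mod 7).
    Then x = 5786 + 15912·2 = 37610, valid modulo lcm(15912, 7) = 111384: x ≡ 37610 (mod 111384).
Verify against each original: 37610 mod 17 = 6, 37610 mod 9 = 8, 37610 mod 13 = 1, 37610 mod 8 = 2, 37610 mod 7 = 6.

x ≡ 37610 (mod 111384).


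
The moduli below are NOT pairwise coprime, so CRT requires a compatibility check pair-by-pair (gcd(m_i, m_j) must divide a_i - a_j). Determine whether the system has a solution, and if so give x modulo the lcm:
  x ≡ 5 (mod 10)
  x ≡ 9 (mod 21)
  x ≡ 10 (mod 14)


Moduli 10, 21, 14 are not pairwise coprime, so CRT works modulo lcm(m_i) when all pairwise compatibility conditions hold.
Pairwise compatibility: gcd(m_i, m_j) must divide a_i - a_j for every pair.
Merge one congruence at a time:
  Start: x ≡ 5 (mod 10).
  Combine with x ≡ 9 (mod 21): gcd(10, 21) = 1; 9 - 5 = 4, which IS divisible by 1, so compatible.
    Write x = 5 + 10·t and substitute into x ≡ 9 (mod 21): 10·t ≡ 9 − 5 = 4 (mod 21).
    The inverse of 10 mod 21 is 19 (since 10·19 = 190 = 9·21 + 1), so t ≡ 19·4 = 76 ≡ 13 (mod 21).
    Then x = 5 + 10·13 = 135, valid modulo lcm(10, 21) = 210: x ≡ 135 (mod 210).
  Combine with x ≡ 10 (mod 14): gcd(210, 14) = 14, and 10 - 135 = -125 is NOT divisible by 14.
    ⇒ system is inconsistent (no integer solution).

No solution (the system is inconsistent).


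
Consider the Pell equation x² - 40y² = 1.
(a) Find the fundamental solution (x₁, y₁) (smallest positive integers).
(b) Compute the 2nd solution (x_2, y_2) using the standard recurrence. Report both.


Step 1: Find the fundamental solution (x₁, y₁) of x² - 40y² = 1.
  Expand √40 as a continued fraction. a₀ = ⌊√40⌋ = 6; iterate m_{k+1} = d_k·a_k − m_k, d_{k+1} = (40 − m_{k+1}²)/d_k, a_{k+1} = ⌊(a₀ + m_{k+1})/d_{k+1}⌋ (starting m₀ = 0, d₀ = 1), with convergents p_k = a_k·p_{k-1} + p_{k-2}, q_k = a_k·q_{k-1} + q_{k-2} (p₋₁ = 1, q₋₁ = 0):
  k = 0: a₀ = 6; p₀/q₀ = 6/1; p₀² − 40·q₀² = 36 − 40 = -4.
  k = 1: m = 6, d = 4, a = ⌊(6 + 6)/4⌋ = 3; p/q = (3·6 + 1)/(3·1 + 0) = 19/3; p² − 40·q² = 361 − 360 = 1.
  The first convergent with p² − 40·q² = 1 gives the fundamental solution (x₁, y₁) = (19, 3).
Step 2: Apply the recurrence (x_{n+1}, y_{n+1}) = (x₁x_n + 40y₁y_n, x₁y_n + y₁x_n) repeatedly.
  From (x_1, y_1) = (19, 3): x_2 = 19·19 + 40·3·3 = 721; y_2 = 19·3 + 3·19 = 114.
Step 3: Verify x_2² - 40·y_2² = 519841 - 519840 = 1 (should be 1). ✓

(x_1, y_1) = (19, 3); (x_2, y_2) = (721, 114).


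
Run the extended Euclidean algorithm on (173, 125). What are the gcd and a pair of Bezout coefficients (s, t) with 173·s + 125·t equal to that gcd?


Euclidean algorithm on (173, 125) — divide until remainder is 0:
  173 = 1 · 125 + 48
  125 = 2 · 48 + 29
  48 = 1 · 29 + 19
  29 = 1 · 19 + 10
  19 = 1 · 10 + 9
  10 = 1 · 9 + 1
  9 = 9 · 1 + 0
gcd(173, 125) = 1.
Track Bezout coefficients alongside the remainders: start with r₀ = 173 = a·1 + b·0 (s = 1, t = 0) and r₁ = 125 = a·0 + b·1 (s = 0, t = 1); each new remainder r_{k+1} = r_{k-1} − q_k·r_k inherits s_{k+1} = s_{k-1} − q_k·s_k, t_{k+1} = t_{k-1} − q_k·t_k, so r_k = a·s_k + b·t_k at every step:
  q = 1: r = 48, s = 1 − 1·0 = 1, t = 0 − 1·1 = -1  (check: 173·1 + 125·(-1) = 48)
  q = 2: r = 29, s = 0 − 2·1 = -2, t = 1 − 2·(-1) = 3  (check: 173·(-2) + 125·3 = 29)
  q = 1: r = 19, s = 1 − 1·(-2) = 3, t = -1 − 1·3 = -4  (check: 173·3 + 125·(-4) = 19)
  q = 1: r = 10, s = -2 − 1·3 = -5, t = 3 − 1·(-4) = 7  (check: 173·(-5) + 125·7 = 10)
  q = 1: r = 9, s = 3 − 1·(-5) = 8, t = -4 − 1·7 = -11  (check: 173·8 + 125·(-11) = 9)
  q = 1: r = 1, s = -5 − 1·8 = -13, t = 7 − 1·(-11) = 18  (check: 173·(-13) + 125·18 = 1)
The row with r = 1 (the gcd) gives the Bezout coefficients s = -13, t = 18.
Result: 173 · (-13) + 125 · (18) = 1.

gcd(173, 125) = 1; s = -13, t = 18 (check: 173·(-13) + 125·18 = 1).


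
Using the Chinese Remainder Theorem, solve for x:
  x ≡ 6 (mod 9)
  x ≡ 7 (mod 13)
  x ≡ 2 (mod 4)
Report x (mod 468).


Moduli 9, 13, 4 are pairwise coprime; by CRT there is a unique solution modulo M = 9 · 13 · 4 = 468.
Solve pairwise, accumulating the modulus:
  Start with x ≡ 6 (mod 9).
  Combine with x ≡ 7 (mod 13): since gcd(9, 13) = 1, we get a unique residue mod 117.
    Write x = 6 + 9·t and substitute into x ≡ 7 (mod 13): 9·t ≡ 7 − 6 = 1 (mod 13).
    The inverse of 9 mod 13 is 3 (since 9·3 = 27 = 2·13 + 1), so t ≡ 3·1 = 3 ≡ 3 (mod 13).
    Then x = 6 + 9·3 = 33, valid modulo lcm(9, 13) = 117: x ≡ 33 (mod 117).
  Combine with x ≡ 2 (mod 4): since gcd(117, 4) = 1, we get a unique residue mod 468.
    Write x = 33 + 117·t and substitute into x ≡ 2 (mod 4): 117·t ≡ 2 − 33 = -31 (mod 4).
    Reduce coefficients mod 4: 1·t ≡ 1 (mod 4).
    So t ≡ 1 (mod 4).
    Then x = 33 + 117·1 = 150, valid modulo lcm(117, 4) = 468: x ≡ 150 (mod 468).
Verify: 150 mod 9 = 6 ✓, 150 mod 13 = 7 ✓, 150 mod 4 = 2 ✓.

x ≡ 150 (mod 468).


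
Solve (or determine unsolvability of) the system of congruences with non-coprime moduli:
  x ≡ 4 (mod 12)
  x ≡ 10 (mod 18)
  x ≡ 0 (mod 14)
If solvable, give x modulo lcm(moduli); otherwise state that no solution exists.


Moduli 12, 18, 14 are not pairwise coprime, so CRT works modulo lcm(m_i) when all pairwise compatibility conditions hold.
Pairwise compatibility: gcd(m_i, m_j) must divide a_i - a_j for every pair.
Merge one congruence at a time:
  Start: x ≡ 4 (mod 12).
  Combine with x ≡ 10 (mod 18): gcd(12, 18) = 6; 10 - 4 = 6, which IS divisible by 6, so compatible.
    Write x = 4 + 12·t and substitute into x ≡ 10 (mod 18): 12·t ≡ 10 − 4 = 6 (mod 18).
    Divide the congruence (and modulus) by g = 6: 2·t ≡ 1 (mod 3).
    The inverse of 2 mod 3 is 2 (since 2·2 = 4 = 1·3 + 1), so t ≡ 2·1 = 2 ≡ 2 (mod 3).
    Then x = 4 + 12·2 = 28, valid modulo lcm(12, 18) = 36: x ≡ 28 (mod 36).
  Combine with x ≡ 0 (mod 14): gcd(36, 14) = 2; 0 - 28 = -28, which IS divisible by 2, so compatible.
    Write x = 28 + 36·t and substitute into x ≡ 0 (mod 14): 36·t ≡ 0 − 28 = -28 (mod 14).
    Divide the congruence (and modulus) by g = 2: 18·t ≡ -14 (mod 7).
    Reduce coefficients mod 7: 4·t ≡ 0 (mod 7).
    The inverse of 4 mod 7 is 2 (since 4·2 = 8 = 1·7 + 1), so t ≡ 2·0 = 0 ≡ 0 (mod 7).
    Then x = 28 + 36·0 = 28, valid modulo lcm(36, 14) = 252: x ≡ 28 (mod 252).
Verify: 28 mod 12 = 4, 28 mod 18 = 10, 28 mod 14 = 0.

x ≡ 28 (mod 252).


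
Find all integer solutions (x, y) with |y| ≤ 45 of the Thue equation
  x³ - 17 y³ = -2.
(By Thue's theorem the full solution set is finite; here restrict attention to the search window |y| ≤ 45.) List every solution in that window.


The equation is x³ - 17y³ = -2. For fixed y, x³ = 17·y³ − 2, so a solution requires the RHS to be a perfect cube.
Strategy: iterate y from -45 to 45, compute RHS = 17·y³ − 2, and check whether it is a (positive or negative) perfect cube.
Check small values of y:
  y = 0: RHS = -2 is not a perfect cube.
  y = 1: RHS = 15 is not a perfect cube.
  y = -1: RHS = -19 is not a perfect cube.
  y = 2: RHS = 134 is not a perfect cube.
  y = -2: RHS = -138 is not a perfect cube.
  y = 3: RHS = 457 is not a perfect cube.
  y = -3: RHS = -461 is not a perfect cube.
Continuing the search up to |y| = 45 finds no solutions either.
No (x, y) in the scanned range satisfies the equation.

No integer solutions with |y| ≤ 45.


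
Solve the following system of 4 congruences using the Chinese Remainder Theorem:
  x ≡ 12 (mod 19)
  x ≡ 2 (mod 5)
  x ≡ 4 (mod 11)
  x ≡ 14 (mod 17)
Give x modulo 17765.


Product of moduli M = 19 · 5 · 11 · 17 = 17765.
Merge one congruence at a time:
  Start: x ≡ 12 (mod 19).
  Combine with x ≡ 2 (mod 5); new modulus lcm = 95.
    Write x = 12 + 19·t and substitute into x ≡ 2 (mod 5): 19·t ≡ 2 − 12 = -10 (mod 5).
    Reduce coefficients mod 5: 4·t ≡ 0 (mod 5).
    The inverse of 4 mod 5 is 4 (since 4·4 = 16 = 3·5 + 1), so t ≡ 4·0 = 0 ≡ 0 (mod 5).
    Then x = 12 + 19·0 = 12, valid modulo lcm(19, 5) = 95: x ≡ 12 (mod 95).
  Combine with x ≡ 4 (mod 11); new modulus lcm = 1045.
    Write x = 12 + 95·t and substitute into x ≡ 4 (mod 11): 95·t ≡ 4 − 12 = -8 (mod 11).
    Reduce coefficients mod 11: 7·t ≡ 3 (mod 11).
    The inverse of 7 mod 11 is 8 (since 7·8 = 56 = 5·11 + 1), so t ≡ 8·3 = 24 ≡ 2 (mod 11).
    Then x = 12 + 95·2 = 202, valid modulo lcm(95, 11) = 1045: x ≡ 202 (mod 1045).
  Combine with x ≡ 14 (mod 17); new modulus lcm = 17765.
    Write x = 202 + 1045·t and substitute into x ≡ 14 (mod 17): 1045·t ≡ 14 − 202 = -188 (mod 17).
    Reduce coefficients mod 17: 8·t ≡ 16 (mod 17).
    The inverse of 8 mod 17 is 15 (since 8·15 = 120 = 7·17 + 1), so t ≡ 15·16 = 240 ≡ 2 (mod 17).
    Then x = 202 + 1045·2 = 2292, valid modulo lcm(1045, 17) = 17765: x ≡ 2292 (mod 17765).
Verify against each original: 2292 mod 19 = 12, 2292 mod 5 = 2, 2292 mod 11 = 4, 2292 mod 17 = 14.

x ≡ 2292 (mod 17765).


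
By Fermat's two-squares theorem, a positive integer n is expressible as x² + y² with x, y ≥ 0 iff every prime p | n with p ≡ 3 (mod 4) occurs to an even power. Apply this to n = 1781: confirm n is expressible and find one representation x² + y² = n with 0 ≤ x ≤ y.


Step 1: Factor n = 1781 = 13 · 137.
Step 2: Check the mod-4 condition on each prime factor: 13 ≡ 1 (mod 4), exponent 1; 137 ≡ 1 (mod 4), exponent 1.
All primes ≡ 3 (mod 4) appear to even exponent (or don't appear), so by the two-squares theorem n IS expressible as a sum of two squares.
Step 3: Build a representation. Here n = 13 · 137 is a product of primes ≡ 1 (mod 4). Each prime p ≡ 1 (mod 4) is itself a sum of two squares; find a² by testing p − a² for a perfect square:
  13: 13 − 1² = 12, 13 − 2² = 9 = 3² ⇒ 13 = 2² + 3².
  137: 137 − 1² = 136, 137 − 2² = 133, 137 − 3² = 128, 137 − 4² = 121 = 11² ⇒ 137 = 4² + 11².
  Combine using the Brahmagupta–Fibonacci identity (a² + b²)(c² + d²) = (ac − bd)² + (ad + bc)² = (ac + bd)² + (ad − bc)²:
  13 · 137 = 1781: from (2² + 3²)(4² + 11²), take (2·4 − 3·11, 2·11 + 3·4) = (8 − 33, 22 + 12) = (-25, 34); dropping signs (only squares matter) gives (25, 34); check 25² + 34² = 625 + 1156 = 1781 ✓.
Step 4: Order so x ≤ y and verify: 25² + 34² = 625 + 1156 = 1781 = n. ✓

n = 1781 = 25² + 34² (one valid representation with x ≤ y).


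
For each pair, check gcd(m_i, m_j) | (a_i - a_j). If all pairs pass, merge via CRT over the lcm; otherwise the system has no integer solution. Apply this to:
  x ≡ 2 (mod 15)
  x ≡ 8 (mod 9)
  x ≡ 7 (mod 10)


Moduli 15, 9, 10 are not pairwise coprime, so CRT works modulo lcm(m_i) when all pairwise compatibility conditions hold.
Pairwise compatibility: gcd(m_i, m_j) must divide a_i - a_j for every pair.
Merge one congruence at a time:
  Start: x ≡ 2 (mod 15).
  Combine with x ≡ 8 (mod 9): gcd(15, 9) = 3; 8 - 2 = 6, which IS divisible by 3, so compatible.
    Write x = 2 + 15·t and substitute into x ≡ 8 (mod 9): 15·t ≡ 8 − 2 = 6 (mod 9).
    Divide the congruence (and modulus) by g = 3: 5·t ≡ 2 (mod 3).
    Reduce coefficients mod 3: 2·t ≡ 2 (mod 3).
    The inverse of 2 mod 3 is 2 (since 2·2 = 4 = 1·3 + 1), so t ≡ 2·2 = 4 ≡ 1 (mod 3).
    Then x = 2 + 15·1 = 17, valid modulo lcm(15, 9) = 45: x ≡ 17 (mod 45).
  Combine with x ≡ 7 (mod 10): gcd(45, 10) = 5; 7 - 17 = -10, which IS divisible by 5, so compatible.
    Write x = 17 + 45·t and substitute into x ≡ 7 (mod 10): 45·t ≡ 7 − 17 = -10 (mod 10).
    Divide the congruence (and modulus) by g = 5: 9·t ≡ -2 (mod 2).
    Reduce coefficients mod 2: 1·t ≡ 0 (mod 2).
    So t ≡ 0 (mod 2).
    Then x = 17 + 45·0 = 17, valid modulo lcm(45, 10) = 90: x ≡ 17 (mod 90).
Verify: 17 mod 15 = 2, 17 mod 9 = 8, 17 mod 10 = 7.

x ≡ 17 (mod 90).


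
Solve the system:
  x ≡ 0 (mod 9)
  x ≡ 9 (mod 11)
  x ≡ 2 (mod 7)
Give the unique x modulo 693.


Moduli 9, 11, 7 are pairwise coprime; by CRT there is a unique solution modulo M = 9 · 11 · 7 = 693.
Solve pairwise, accumulating the modulus:
  Start with x ≡ 0 (mod 9).
  Combine with x ≡ 9 (mod 11): since gcd(9, 11) = 1, we get a unique residue mod 99.
    Write x = 0 + 9·t and substitute into x ≡ 9 (mod 11): 9·t ≡ 9 − 0 = 9 (mod 11).
    The inverse of 9 mod 11 is 5 (since 9·5 = 45 = 4·11 + 1), so t ≡ 5·9 = 45 ≡ 1 (mod 11).
    Then x = 0 + 9·1 = 9, valid modulo lcm(9, 11) = 99: x ≡ 9 (mod 99).
  Combine with x ≡ 2 (mod 7): since gcd(99, 7) = 1, we get a unique residue mod 693.
    Write x = 9 + 99·t and substitute into x ≡ 2 (mod 7): 99·t ≡ 2 − 9 = -7 (mod 7).
    Reduce coefficients mod 7: 1·t ≡ 0 (mod 7).
    So t ≡ 0 (mod 7).
    Then x = 9 + 99·0 = 9, valid modulo lcm(99, 7) = 693: x ≡ 9 (mod 693).
Verify: 9 mod 9 = 0 ✓, 9 mod 11 = 9 ✓, 9 mod 7 = 2 ✓.

x ≡ 9 (mod 693).


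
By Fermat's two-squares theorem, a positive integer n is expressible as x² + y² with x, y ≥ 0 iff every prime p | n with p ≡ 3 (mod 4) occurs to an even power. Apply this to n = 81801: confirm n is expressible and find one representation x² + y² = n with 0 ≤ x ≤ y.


Step 1: Factor n = 81801 = 3^2 · 61 · 149.
Step 2: Check the mod-4 condition on each prime factor: 3 ≡ 3 (mod 4), exponent 2 (must be even); 61 ≡ 1 (mod 4), exponent 1; 149 ≡ 1 (mod 4), exponent 1.
All primes ≡ 3 (mod 4) appear to even exponent (or don't appear), so by the two-squares theorem n IS expressible as a sum of two squares.
Step 3: Build a representation. Group n = k² · m with k = 3 and m = 61 · 149 = 9089 (a product of primes ≡ 1 (mod 4)); a representation of m scales to one of n via (k·x)² + (k·y)² = k²(x² + y²). Each prime p ≡ 1 (mod 4) is itself a sum of two squares; find a² by testing p − a² for a perfect square:
  61: 61 − 1² = 60, 61 − 2² = 57, 61 − 3² = 52, 61 − 4² = 45, 61 − 5² = 36 = 6² ⇒ 61 = 5² + 6².
  149: 149 − 1² = 148, 149 − 2² = 145, 149 − 3² = 140, 149 − 4² = 133, 149 − 5² = 124, 149 − 6² = 113, 149 − 7² = 100 = 10² ⇒ 149 = 7² + 10².
  Combine using the Brahmagupta–Fibonacci identity (a² + b²)(c² + d²) = (ac − bd)² + (ad + bc)² = (ac + bd)² + (ad − bc)²:
  61 · 149 = 9089: from (5² + 6²)(7² + 10²), take (5·7 − 6·10, 5·10 + 6·7) = (35 − 60, 50 + 42) = (-25, 92); dropping signs (only squares matter) gives (25, 92); check 25² + 92² = 625 + 8464 = 9089 ✓.
  Scale by k = 3: (3·25, 3·92) = (75, 276).
Step 4: Order so x ≤ y and verify: 75² + 276² = 5625 + 76176 = 81801 = n. ✓

n = 81801 = 75² + 276² (one valid representation with x ≤ y).


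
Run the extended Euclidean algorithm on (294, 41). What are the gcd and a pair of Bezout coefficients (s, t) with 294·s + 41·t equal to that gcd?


Euclidean algorithm on (294, 41) — divide until remainder is 0:
  294 = 7 · 41 + 7
  41 = 5 · 7 + 6
  7 = 1 · 6 + 1
  6 = 6 · 1 + 0
gcd(294, 41) = 1.
Track Bezout coefficients alongside the remainders: start with r₀ = 294 = a·1 + b·0 (s = 1, t = 0) and r₁ = 41 = a·0 + b·1 (s = 0, t = 1); each new remainder r_{k+1} = r_{k-1} − q_k·r_k inherits s_{k+1} = s_{k-1} − q_k·s_k, t_{k+1} = t_{k-1} − q_k·t_k, so r_k = a·s_k + b·t_k at every step:
  q = 7: r = 7, s = 1 − 7·0 = 1, t = 0 − 7·1 = -7  (check: 294·1 + 41·(-7) = 7)
  q = 5: r = 6, s = 0 − 5·1 = -5, t = 1 − 5·(-7) = 36  (check: 294·(-5) + 41·36 = 6)
  q = 1: r = 1, s = 1 − 1·(-5) = 6, t = -7 − 1·36 = -43  (check: 294·6 + 41·(-43) = 1)
The row with r = 1 (the gcd) gives the Bezout coefficients s = 6, t = -43.
Result: 294 · (6) + 41 · (-43) = 1.

gcd(294, 41) = 1; s = 6, t = -43 (check: 294·6 + 41·(-43) = 1).


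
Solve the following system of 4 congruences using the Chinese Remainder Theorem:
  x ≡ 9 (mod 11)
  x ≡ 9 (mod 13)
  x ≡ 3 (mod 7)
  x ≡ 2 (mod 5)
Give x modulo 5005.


Product of moduli M = 11 · 13 · 7 · 5 = 5005.
Merge one congruence at a time:
  Start: x ≡ 9 (mod 11).
  Combine with x ≡ 9 (mod 13); new modulus lcm = 143.
    Write x = 9 + 11·t and substitute into x ≡ 9 (mod 13): 11·t ≡ 9 − 9 = 0 (mod 13).
    The inverse of 11 mod 13 is 6 (since 11·6 = 66 = 5·13 + 1), so t ≡ 6·0 = 0 ≡ 0 (mod 13).
    Then x = 9 + 11·0 = 9, valid modulo lcm(11, 13) = 143: x ≡ 9 (mod 143).
  Combine with x ≡ 3 (mod 7); new modulus lcm = 1001.
    Write x = 9 + 143·t and substitute into x ≡ 3 (mod 7): 143·t ≡ 3 − 9 = -6 (mod 7).
    Reduce coefficients mod 7: 3·t ≡ 1 (mod 7).
    The inverse of 3 mod 7 is 5 (since 3·5 = 15 = 2·7 + 1), so t ≡ 5·1 = 5 ≡ 5 (mod 7).
    Then x = 9 + 143·5 = 724, valid modulo lcm(143, 7) = 1001: x ≡ 724 (mod 1001).
  Combine with x ≡ 2 (mod 5); new modulus lcm = 5005.
    Write x = 724 + 1001·t and substitute into x ≡ 2 (mod 5): 1001·t ≡ 2 − 724 = -722 (mod 5).
    Reduce coefficients mod 5: 1·t ≡ 3 (mod 5).
    So t ≡ 3 (mod 5).
    Then x = 724 + 1001·3 = 3727, valid modulo lcm(1001, 5) = 5005: x ≡ 3727 (mod 5005).
Verify against each original: 3727 mod 11 = 9, 3727 mod 13 = 9, 3727 mod 7 = 3, 3727 mod 5 = 2.

x ≡ 3727 (mod 5005).


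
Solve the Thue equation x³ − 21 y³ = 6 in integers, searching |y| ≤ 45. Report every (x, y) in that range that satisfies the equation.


The equation is x³ - 21y³ = 6. For fixed y, x³ = 21·y³ + 6, so a solution requires the RHS to be a perfect cube.
Strategy: iterate y from -45 to 45, compute RHS = 21·y³ + 6, and check whether it is a (positive or negative) perfect cube.
Check small values of y:
  y = 0: RHS = 6 is not a perfect cube.
  y = 1: RHS = 27 = (3)³ ⇒ x = 3 works.
  y = -1: RHS = -15 is not a perfect cube.
  y = 2: RHS = 174 is not a perfect cube.
  y = -2: RHS = -162 is not a perfect cube.
  y = 3: RHS = 573 is not a perfect cube.
  y = -3: RHS = -561 is not a perfect cube.
Continuing the search up to |y| = 45 finds no further solutions beyond those listed.
Collected solutions: (3, 1).

Solutions (with |y| ≤ 45): (3, 1).


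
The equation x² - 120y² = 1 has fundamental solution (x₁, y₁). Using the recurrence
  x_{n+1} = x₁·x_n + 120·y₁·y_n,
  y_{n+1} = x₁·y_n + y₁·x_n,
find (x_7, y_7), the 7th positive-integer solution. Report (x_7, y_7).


Step 1: Find the fundamental solution (x₁, y₁) of x² - 120y² = 1.
  Expand √120 as a continued fraction. a₀ = ⌊√120⌋ = 10; iterate m_{k+1} = d_k·a_k − m_k, d_{k+1} = (120 − m_{k+1}²)/d_k, a_{k+1} = ⌊(a₀ + m_{k+1})/d_{k+1}⌋ (starting m₀ = 0, d₀ = 1), with convergents p_k = a_k·p_{k-1} + p_{k-2}, q_k = a_k·q_{k-1} + q_{k-2} (p₋₁ = 1, q₋₁ = 0):
  k = 0: a₀ = 10; p₀/q₀ = 10/1; p₀² − 120·q₀² = 100 − 120 = -20.
  k = 1: m = 10, d = 20, a = ⌊(10 + 10)/20⌋ = 1; p/q = (1·10 + 1)/(1·1 + 0) = 11/1; p² − 120·q² = 121 − 120 = 1.
  The first convergent with p² − 120·q² = 1 gives the fundamental solution (x₁, y₁) = (11, 1).
Step 2: Apply the recurrence (x_{n+1}, y_{n+1}) = (x₁x_n + 120y₁y_n, x₁y_n + y₁x_n) repeatedly.
  From (x_1, y_1) = (11, 1): x_2 = 11·11 + 120·1·1 = 241; y_2 = 11·1 + 1·11 = 22.
  From (x_2, y_2) = (241, 22): x_3 = 11·241 + 120·1·22 = 5291; y_3 = 11·22 + 1·241 = 483.
  From (x_3, y_3) = (5291, 483): x_4 = 11·5291 + 120·1·483 = 116161; y_4 = 11·483 + 1·5291 = 10604.
  From (x_4, y_4) = (116161, 10604): x_5 = 11·116161 + 120·1·10604 = 2550251; y_5 = 11·10604 + 1·116161 = 232805.
  From (x_5, y_5) = (2550251, 232805): x_6 = 11·2550251 + 120·1·232805 = 55989361; y_6 = 11·232805 + 1·2550251 = 5111106.
  From (x_6, y_6) = (55989361, 5111106): x_7 = 11·55989361 + 120·1·5111106 = 1229215691; y_7 = 11·5111106 + 1·55989361 = 112211527.
Step 3: Verify x_7² - 120·y_7² = 1510971215000607481 - 1510971215000607480 = 1 (should be 1). ✓

(x_1, y_1) = (11, 1); (x_7, y_7) = (1229215691, 112211527).


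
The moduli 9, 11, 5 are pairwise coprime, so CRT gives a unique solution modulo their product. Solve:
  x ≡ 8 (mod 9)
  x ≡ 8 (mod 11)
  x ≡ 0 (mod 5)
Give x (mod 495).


Moduli 9, 11, 5 are pairwise coprime; by CRT there is a unique solution modulo M = 9 · 11 · 5 = 495.
Solve pairwise, accumulating the modulus:
  Start with x ≡ 8 (mod 9).
  Combine with x ≡ 8 (mod 11): since gcd(9, 11) = 1, we get a unique residue mod 99.
    Write x = 8 + 9·t and substitute into x ≡ 8 (mod 11): 9·t ≡ 8 − 8 = 0 (mod 11).
    The inverse of 9 mod 11 is 5 (since 9·5 = 45 = 4·11 + 1), so t ≡ 5·0 = 0 ≡ 0 (mod 11).
    Then x = 8 + 9·0 = 8, valid modulo lcm(9, 11) = 99: x ≡ 8 (mod 99).
  Combine with x ≡ 0 (mod 5): since gcd(99, 5) = 1, we get a unique residue mod 495.
    Write x = 8 + 99·t and substitute into x ≡ 0 (mod 5): 99·t ≡ 0 − 8 = -8 (mod 5).
    Reduce coefficients mod 5: 4·t ≡ 2 (mod 5).
    The inverse of 4 mod 5 is 4 (since 4·4 = 16 = 3·5 + 1), so t ≡ 4·2 = 8 ≡ 3 (mod 5).
    Then x = 8 + 99·3 = 305, valid modulo lcm(99, 5) = 495: x ≡ 305 (mod 495).
Verify: 305 mod 9 = 8 ✓, 305 mod 11 = 8 ✓, 305 mod 5 = 0 ✓.

x ≡ 305 (mod 495).


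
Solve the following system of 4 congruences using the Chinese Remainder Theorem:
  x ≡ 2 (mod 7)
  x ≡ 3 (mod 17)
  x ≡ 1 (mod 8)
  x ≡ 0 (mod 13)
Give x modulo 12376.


Product of moduli M = 7 · 17 · 8 · 13 = 12376.
Merge one congruence at a time:
  Start: x ≡ 2 (mod 7).
  Combine with x ≡ 3 (mod 17); new modulus lcm = 119.
    Write x = 2 + 7·t and substitute into x ≡ 3 (mod 17): 7·t ≡ 3 − 2 = 1 (mod 17).
    The inverse of 7 mod 17 is 5 (since 7·5 = 35 = 2·17 + 1), so t ≡ 5·1 = 5 ≡ 5 (mod 17).
    Then x = 2 + 7·5 = 37, valid modulo lcm(7, 17) = 119: x ≡ 37 (mod 119).
  Combine with x ≡ 1 (mod 8); new modulus lcm = 952.
    Write x = 37 + 119·t and substitute into x ≡ 1 (mod 8): 119·t ≡ 1 − 37 = -36 (mod 8).
    Reduce coefficients mod 8: 7·t ≡ 4 (mod 8).
    The inverse of 7 mod 8 is 7 (since 7·7 = 49 = 6·8 + 1), so t ≡ 7·4 = 28 ≡ 4 (mod 8).
    Then x = 37 + 119·4 = 513, valid modulo lcm(119, 8) = 952: x ≡ 513 (mod 952).
  Combine with x ≡ 0 (mod 13); new modulus lcm = 12376.
    Write x = 513 + 952·t and substitute into x ≡ 0 (mod 13): 952·t ≡ 0 − 513 = -513 (mod 13).
    Reduce coefficients mod 13: 3·t ≡ 7 (mod 13).
    The inverse of 3 mod 13 is 9 (since 3·9 = 27 = 2·13 + 1), so t ≡ 9·7 = 63 ≡ 11 (mod 13).
    Then x = 513 + 952·11 = 10985, valid modulo lcm(952, 13) = 12376: x ≡ 10985 (mod 12376).
Verify against each original: 10985 mod 7 = 2, 10985 mod 17 = 3, 10985 mod 8 = 1, 10985 mod 13 = 0.

x ≡ 10985 (mod 12376).


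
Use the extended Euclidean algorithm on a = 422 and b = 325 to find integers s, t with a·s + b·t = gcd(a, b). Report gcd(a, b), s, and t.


Euclidean algorithm on (422, 325) — divide until remainder is 0:
  422 = 1 · 325 + 97
  325 = 3 · 97 + 34
  97 = 2 · 34 + 29
  34 = 1 · 29 + 5
  29 = 5 · 5 + 4
  5 = 1 · 4 + 1
  4 = 4 · 1 + 0
gcd(422, 325) = 1.
Track Bezout coefficients alongside the remainders: start with r₀ = 422 = a·1 + b·0 (s = 1, t = 0) and r₁ = 325 = a·0 + b·1 (s = 0, t = 1); each new remainder r_{k+1} = r_{k-1} − q_k·r_k inherits s_{k+1} = s_{k-1} − q_k·s_k, t_{k+1} = t_{k-1} − q_k·t_k, so r_k = a·s_k + b·t_k at every step:
  q = 1: r = 97, s = 1 − 1·0 = 1, t = 0 − 1·1 = -1  (check: 422·1 + 325·(-1) = 97)
  q = 3: r = 34, s = 0 − 3·1 = -3, t = 1 − 3·(-1) = 4  (check: 422·(-3) + 325·4 = 34)
  q = 2: r = 29, s = 1 − 2·(-3) = 7, t = -1 − 2·4 = -9  (check: 422·7 + 325·(-9) = 29)
  q = 1: r = 5, s = -3 − 1·7 = -10, t = 4 − 1·(-9) = 13  (check: 422·(-10) + 325·13 = 5)
  q = 5: r = 4, s = 7 − 5·(-10) = 57, t = -9 − 5·13 = -74  (check: 422·57 + 325·(-74) = 4)
  q = 1: r = 1, s = -10 − 1·57 = -67, t = 13 − 1·(-74) = 87  (check: 422·(-67) + 325·87 = 1)
The row with r = 1 (the gcd) gives the Bezout coefficients s = -67, t = 87.
Result: 422 · (-67) + 325 · (87) = 1.

gcd(422, 325) = 1; s = -67, t = 87 (check: 422·(-67) + 325·87 = 1).


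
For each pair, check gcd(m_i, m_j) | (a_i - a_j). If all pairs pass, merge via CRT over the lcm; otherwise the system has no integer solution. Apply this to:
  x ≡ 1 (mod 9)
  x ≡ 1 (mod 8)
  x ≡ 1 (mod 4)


Moduli 9, 8, 4 are not pairwise coprime, so CRT works modulo lcm(m_i) when all pairwise compatibility conditions hold.
Pairwise compatibility: gcd(m_i, m_j) must divide a_i - a_j for every pair.
Merge one congruence at a time:
  Start: x ≡ 1 (mod 9).
  Combine with x ≡ 1 (mod 8): gcd(9, 8) = 1; 1 - 1 = 0, which IS divisible by 1, so compatible.
    Write x = 1 + 9·t and substitute into x ≡ 1 (mod 8): 9·t ≡ 1 − 1 = 0 (mod 8).
    Reduce coefficients mod 8: 1·t ≡ 0 (mod 8).
    So t ≡ 0 (mod 8).
    Then x = 1 + 9·0 = 1, valid modulo lcm(9, 8) = 72: x ≡ 1 (mod 72).
  Combine with x ≡ 1 (mod 4): gcd(72, 4) = 4; 1 - 1 = 0, which IS divisible by 4, so compatible.
    Write x = 1 + 72·t and substitute into x ≡ 1 (mod 4): 72·t ≡ 1 − 1 = 0 (mod 4).
    Divide the congruence (and modulus) by g = 4: 18·t ≡ 0 (mod 1).
    Modulo 1 every t works; take t = 0.
    Then x = 1 + 72·0 = 1, valid modulo lcm(72, 4) = 72: x ≡ 1 (mod 72).
Verify: 1 mod 9 = 1, 1 mod 8 = 1, 1 mod 4 = 1.

x ≡ 1 (mod 72).


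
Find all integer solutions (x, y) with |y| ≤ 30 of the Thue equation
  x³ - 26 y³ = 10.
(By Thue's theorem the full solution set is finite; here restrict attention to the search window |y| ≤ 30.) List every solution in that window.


The equation is x³ - 26y³ = 10. For fixed y, x³ = 26·y³ + 10, so a solution requires the RHS to be a perfect cube.
Strategy: iterate y from -30 to 30, compute RHS = 26·y³ + 10, and check whether it is a (positive or negative) perfect cube.
Check small values of y:
  y = 0: RHS = 10 is not a perfect cube.
  y = 1: RHS = 36 is not a perfect cube.
  y = -1: RHS = -16 is not a perfect cube.
  y = 2: RHS = 218 is not a perfect cube.
  y = -2: RHS = -198 is not a perfect cube.
  y = 3: RHS = 712 is not a perfect cube.
  y = -3: RHS = -692 is not a perfect cube.
Continuing the search up to |y| = 30 finds no solutions either.
No (x, y) in the scanned range satisfies the equation.

No integer solutions with |y| ≤ 30.


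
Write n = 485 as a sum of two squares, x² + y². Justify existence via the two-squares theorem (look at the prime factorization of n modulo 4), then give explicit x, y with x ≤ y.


Step 1: Factor n = 485 = 5 · 97.
Step 2: Check the mod-4 condition on each prime factor: 5 ≡ 1 (mod 4), exponent 1; 97 ≡ 1 (mod 4), exponent 1.
All primes ≡ 3 (mod 4) appear to even exponent (or don't appear), so by the two-squares theorem n IS expressible as a sum of two squares.
Step 3: Build a representation. Here n = 5 · 97 is a product of primes ≡ 1 (mod 4). Each prime p ≡ 1 (mod 4) is itself a sum of two squares; find a² by testing p − a² for a perfect square:
  5: 5 − 1² = 4 = 2² ⇒ 5 = 1² + 2².
  97: 97 − 1² = 96, 97 − 2² = 93, 97 − 3² = 88, 97 − 4² = 81 = 9² ⇒ 97 = 4² + 9².
  Combine using the Brahmagupta–Fibonacci identity (a² + b²)(c² + d²) = (ac − bd)² + (ad + bc)² = (ac + bd)² + (ad − bc)²:
  5 · 97 = 485: from (1² + 2²)(4² + 9²), take (1·4 − 2·9, 1·9 + 2·4) = (4 − 18, 9 + 8) = (-14, 17); dropping signs (only squares matter) gives (14, 17); check 14² + 17² = 196 + 289 = 485 ✓.
Step 4: Order so x ≤ y and verify: 14² + 17² = 196 + 289 = 485 = n. ✓

n = 485 = 14² + 17² (one valid representation with x ≤ y).


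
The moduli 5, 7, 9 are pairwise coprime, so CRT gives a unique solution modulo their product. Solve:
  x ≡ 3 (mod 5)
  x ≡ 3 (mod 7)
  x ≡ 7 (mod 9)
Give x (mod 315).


Moduli 5, 7, 9 are pairwise coprime; by CRT there is a unique solution modulo M = 5 · 7 · 9 = 315.
Solve pairwise, accumulating the modulus:
  Start with x ≡ 3 (mod 5).
  Combine with x ≡ 3 (mod 7): since gcd(5, 7) = 1, we get a unique residue mod 35.
    Write x = 3 + 5·t and substitute into x ≡ 3 (mod 7): 5·t ≡ 3 − 3 = 0 (mod 7).
    The inverse of 5 mod 7 is 3 (since 5·3 = 15 = 2·7 + 1), so t ≡ 3·0 = 0 ≡ 0 (mod 7).
    Then x = 3 + 5·0 = 3, valid modulo lcm(5, 7) = 35: x ≡ 3 (mod 35).
  Combine with x ≡ 7 (mod 9): since gcd(35, 9) = 1, we get a unique residue mod 315.
    Write x = 3 + 35·t and substitute into x ≡ 7 (mod 9): 35·t ≡ 7 − 3 = 4 (mod 9).
    Reduce coefficients mod 9: 8·t ≡ 4 (mod 9).
    The inverse of 8 mod 9 is 8 (since 8·8 = 64 = 7·9 + 1), so t ≡ 8·4 = 32 ≡ 5 (mod 9).
    Then x = 3 + 35·5 = 178, valid modulo lcm(35, 9) = 315: x ≡ 178 (mod 315).
Verify: 178 mod 5 = 3 ✓, 178 mod 7 = 3 ✓, 178 mod 9 = 7 ✓.

x ≡ 178 (mod 315).


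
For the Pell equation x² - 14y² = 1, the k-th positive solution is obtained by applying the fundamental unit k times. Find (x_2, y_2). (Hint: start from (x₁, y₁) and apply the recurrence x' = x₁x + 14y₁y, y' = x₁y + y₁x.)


Step 1: Find the fundamental solution (x₁, y₁) of x² - 14y² = 1.
  Expand √14 as a continued fraction. a₀ = ⌊√14⌋ = 3; iterate m_{k+1} = d_k·a_k − m_k, d_{k+1} = (14 − m_{k+1}²)/d_k, a_{k+1} = ⌊(a₀ + m_{k+1})/d_{k+1}⌋ (starting m₀ = 0, d₀ = 1), with convergents p_k = a_k·p_{k-1} + p_{k-2}, q_k = a_k·q_{k-1} + q_{k-2} (p₋₁ = 1, q₋₁ = 0):
  k = 0: a₀ = 3; p₀/q₀ = 3/1; p₀² − 14·q₀² = 9 − 14 = -5.
  k = 1: m = 3, d = 5, a = ⌊(3 + 3)/5⌋ = 1; p/q = (1·3 + 1)/(1·1 + 0) = 4/1; p² − 14·q² = 16 − 14 = 2.
  k = 2: m = 2, d = 2, a = ⌊(3 + 2)/2⌋ = 2; p/q = (2·4 + 3)/(2·1 + 1) = 11/3; p² − 14·q² = 121 − 126 = -5.
  k = 3: m = 2, d = 5, a = ⌊(3 + 2)/5⌋ = 1; p/q = (1·11 + 4)/(1·3 + 1) = 15/4; p² − 14·q² = 225 − 224 = 1.
  The first convergent with p² − 14·q² = 1 gives the fundamental solution (x₁, y₁) = (15, 4).
Step 2: Apply the recurrence (x_{n+1}, y_{n+1}) = (x₁x_n + 14y₁y_n, x₁y_n + y₁x_n) repeatedly.
  From (x_1, y_1) = (15, 4): x_2 = 15·15 + 14·4·4 = 449; y_2 = 15·4 + 4·15 = 120.
Step 3: Verify x_2² - 14·y_2² = 201601 - 201600 = 1 (should be 1). ✓

(x_1, y_1) = (15, 4); (x_2, y_2) = (449, 120).
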